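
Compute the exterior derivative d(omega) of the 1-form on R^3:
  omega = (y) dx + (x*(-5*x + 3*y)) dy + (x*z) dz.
d(omega) = (-10*x + 3*y - 1) dx ∧ dy + (z) dx ∧ dz

For a 1-form omega = sum_i f_i dx_i, the exterior derivative is
  d(omega) = sum_{i < j} (∂f_j/∂x_i - ∂f_i/∂x_j) dx_i ∧ dx_j.
  coefficient of dx ∧ dy: ∂f_2/∂x - ∂f_1/∂y = ∂(x*(-5*x + 3*y))/∂x - ∂(y)/∂y = -10*x + 3*y - 1
  coefficient of dx ∧ dz: ∂f_3/∂x - ∂f_1/∂z = ∂(x*z)/∂x - ∂(y)/∂z = z
Assembling: d(omega) = (-10*x + 3*y - 1) dx ∧ dy + (z) dx ∧ dz.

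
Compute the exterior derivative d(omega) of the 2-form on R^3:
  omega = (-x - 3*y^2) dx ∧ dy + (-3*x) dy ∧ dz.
d(omega) = (-3) dx ∧ dy ∧ dz

For a 2-form omega = sum_{i<j} g_{ij} dx_i ∧ dx_j, the exterior derivative is
  d(omega) = sum_{i<j} d(g_{ij}) ∧ dx_i ∧ dx_j = sum_{i<j, k} (∂g_{ij}/∂x_k) dx_k ∧ dx_i ∧ dx_j.
Expand each term, using dx_k ∧ dx_i ∧ dx_j = sgn(permutation) dx_{(a)} ∧ dx_{(b)} ∧ dx_{(c)} with (a < b < c) sorted:
  d(-3*x) includes (∂/∂x)(-3*x) dx = (-3) dx, which multiplied by dy ∧ dz gives (-3) dx ∧ dy ∧ dz
Collecting like 3-forms: d(omega) = (-3) dx ∧ dy ∧ dz.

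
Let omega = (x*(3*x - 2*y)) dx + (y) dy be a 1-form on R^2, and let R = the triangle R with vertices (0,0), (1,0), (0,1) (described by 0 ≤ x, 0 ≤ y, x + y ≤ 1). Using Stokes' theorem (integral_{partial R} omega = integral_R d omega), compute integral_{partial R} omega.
integral_(partial R) omega = 1/3

Stokes: integral_partial_R omega = integral_R d omega with d omega = (∂Q/∂x - ∂P/∂y) dx ∧ dy.
  ∂Q/∂x = 0
  ∂P/∂y = -2*x
  integrand = ∂Q/∂x - ∂P/∂y = 2*x.
Integrating over R: integral_0^1 integral_0^{1-x} (2*x) dy dx = 1/3.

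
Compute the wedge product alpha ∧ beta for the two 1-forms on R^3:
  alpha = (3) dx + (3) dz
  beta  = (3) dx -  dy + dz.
alpha ∧ beta = (-3) dx ∧ dy + (-6) dx ∧ dz + (3) dy ∧ dz

Distribute the wedge, using dx_i ∧ dx_j = -dx_j ∧ dx_i and dx_i ∧ dx_i = 0. For each pair (i, j) with i < j, the coefficient of dx_i ∧ dx_j in alpha ∧ beta is (alpha_i * beta_j - alpha_j * beta_i). Collecting: alpha ∧ beta = (-3) dx ∧ dy + (-6) dx ∧ dz + (3) dy ∧ dz.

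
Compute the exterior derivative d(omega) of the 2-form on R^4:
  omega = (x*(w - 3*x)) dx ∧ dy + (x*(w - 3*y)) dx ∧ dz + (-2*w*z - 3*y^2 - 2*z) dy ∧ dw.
d(omega) = (x) dx ∧ dy ∧ dw + (3*x) dx ∧ dy ∧ dz + (x) dx ∧ dz ∧ dw + (2*w + 2) dy ∧ dz ∧ dw

For a 2-form omega = sum_{i<j} g_{ij} dx_i ∧ dx_j, the exterior derivative is
  d(omega) = sum_{i<j} d(g_{ij}) ∧ dx_i ∧ dx_j = sum_{i<j, k} (∂g_{ij}/∂x_k) dx_k ∧ dx_i ∧ dx_j.
Expand each term, using dx_k ∧ dx_i ∧ dx_j = sgn(permutation) dx_{(a)} ∧ dx_{(b)} ∧ dx_{(c)} with (a < b < c) sorted:
  d(x*(w - 3*x)) includes (∂/∂w)(x*(w - 3*x)) dw = (x) dw, which multiplied by dx ∧ dy gives (x) dx ∧ dy ∧ dw
  d(x*(w - 3*y)) includes (∂/∂y)(x*(w - 3*y)) dy = (-3*x) dy, which multiplied by dx ∧ dz gives (3*x) dx ∧ dy ∧ dz
  d(x*(w - 3*y)) includes (∂/∂w)(x*(w - 3*y)) dw = (x) dw, which multiplied by dx ∧ dz gives (x) dx ∧ dz ∧ dw
  d(-2*w*z - 3*y^2 - 2*z) includes (∂/∂z)(-2*w*z - 3*y^2 - 2*z) dz = (-2*w - 2) dz, which multiplied by dy ∧ dw gives (2*w + 2) dy ∧ dz ∧ dw
Collecting like 3-forms: d(omega) = (x) dx ∧ dy ∧ dw + (3*x) dx ∧ dy ∧ dz + (x) dx ∧ dz ∧ dw + (2*w + 2) dy ∧ dz ∧ dw.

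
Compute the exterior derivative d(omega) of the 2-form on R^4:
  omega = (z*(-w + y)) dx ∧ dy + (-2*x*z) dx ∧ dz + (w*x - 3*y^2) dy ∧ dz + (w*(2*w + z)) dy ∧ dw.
d(omega) = (y) dx ∧ dy ∧ dz + (-z) dx ∧ dy ∧ dw + (-w + x) dy ∧ dz ∧ dw

For a 2-form omega = sum_{i<j} g_{ij} dx_i ∧ dx_j, the exterior derivative is
  d(omega) = sum_{i<j} d(g_{ij}) ∧ dx_i ∧ dx_j = sum_{i<j, k} (∂g_{ij}/∂x_k) dx_k ∧ dx_i ∧ dx_j.
Expand each term, using dx_k ∧ dx_i ∧ dx_j = sgn(permutation) dx_{(a)} ∧ dx_{(b)} ∧ dx_{(c)} with (a < b < c) sorted:
  d(z*(-w + y)) includes (∂/∂z)(z*(-w + y)) dz = (-w + y) dz, which multiplied by dx ∧ dy gives (-w + y) dx ∧ dy ∧ dz
  d(z*(-w + y)) includes (∂/∂w)(z*(-w + y)) dw = (-z) dw, which multiplied by dx ∧ dy gives (-z) dx ∧ dy ∧ dw
  d(w*x - 3*y^2) includes (∂/∂x)(w*x - 3*y^2) dx = (w) dx, which multiplied by dy ∧ dz gives (w) dx ∧ dy ∧ dz
  d(w*x - 3*y^2) includes (∂/∂w)(w*x - 3*y^2) dw = (x) dw, which multiplied by dy ∧ dz gives (x) dy ∧ dz ∧ dw
  d(w*(2*w + z)) includes (∂/∂z)(w*(2*w + z)) dz = (w) dz, which multiplied by dy ∧ dw gives (-w) dy ∧ dz ∧ dw
Collecting like 3-forms: d(omega) = (y) dx ∧ dy ∧ dz + (-z) dx ∧ dy ∧ dw + (-w + x) dy ∧ dz ∧ dw.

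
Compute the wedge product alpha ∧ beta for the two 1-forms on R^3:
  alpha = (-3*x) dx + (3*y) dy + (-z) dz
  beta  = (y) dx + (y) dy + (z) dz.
alpha ∧ beta = (-3*y*(x + y)) dx ∧ dy + (z*(-3*x + y)) dx ∧ dz + (4*y*z) dy ∧ dz

Distribute the wedge, using dx_i ∧ dx_j = -dx_j ∧ dx_i and dx_i ∧ dx_i = 0. For each pair (i, j) with i < j, the coefficient of dx_i ∧ dx_j in alpha ∧ beta is (alpha_i * beta_j - alpha_j * beta_i). Collecting: alpha ∧ beta = (-3*y*(x + y)) dx ∧ dy + (z*(-3*x + y)) dx ∧ dz + (4*y*z) dy ∧ dz.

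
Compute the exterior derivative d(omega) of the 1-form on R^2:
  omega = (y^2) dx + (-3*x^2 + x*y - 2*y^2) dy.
d(omega) = (-6*x - y) dx ∧ dy

For a 1-form omega = sum_i f_i dx_i, the exterior derivative is
  d(omega) = sum_{i < j} (∂f_j/∂x_i - ∂f_i/∂x_j) dx_i ∧ dx_j.
  coefficient of dx ∧ dy: ∂f_2/∂x - ∂f_1/∂y = ∂(-3*x^2 + x*y - 2*y^2)/∂x - ∂(y^2)/∂y = -6*x - y
Assembling: d(omega) = (-6*x - y) dx ∧ dy.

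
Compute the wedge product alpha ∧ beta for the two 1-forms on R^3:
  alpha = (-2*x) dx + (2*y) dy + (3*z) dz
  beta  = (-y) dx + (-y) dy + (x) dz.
alpha ∧ beta = (2*y*(x + y)) dx ∧ dy + (-2*x^2 + 3*y*z) dx ∧ dz + (y*(2*x + 3*z)) dy ∧ dz

Distribute the wedge, using dx_i ∧ dx_j = -dx_j ∧ dx_i and dx_i ∧ dx_i = 0. For each pair (i, j) with i < j, the coefficient of dx_i ∧ dx_j in alpha ∧ beta is (alpha_i * beta_j - alpha_j * beta_i). Collecting: alpha ∧ beta = (2*y*(x + y)) dx ∧ dy + (-2*x^2 + 3*y*z) dx ∧ dz + (y*(2*x + 3*z)) dy ∧ dz.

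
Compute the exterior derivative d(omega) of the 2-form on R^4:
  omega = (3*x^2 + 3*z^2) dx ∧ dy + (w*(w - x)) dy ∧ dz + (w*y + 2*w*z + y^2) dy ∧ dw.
d(omega) = (-w + 6*z) dx ∧ dy ∧ dz + (-x) dy ∧ dz ∧ dw

For a 2-form omega = sum_{i<j} g_{ij} dx_i ∧ dx_j, the exterior derivative is
  d(omega) = sum_{i<j} d(g_{ij}) ∧ dx_i ∧ dx_j = sum_{i<j, k} (∂g_{ij}/∂x_k) dx_k ∧ dx_i ∧ dx_j.
Expand each term, using dx_k ∧ dx_i ∧ dx_j = sgn(permutation) dx_{(a)} ∧ dx_{(b)} ∧ dx_{(c)} with (a < b < c) sorted:
  d(3*x^2 + 3*z^2) includes (∂/∂z)(3*x^2 + 3*z^2) dz = (6*z) dz, which multiplied by dx ∧ dy gives (6*z) dx ∧ dy ∧ dz
  d(w*(w - x)) includes (∂/∂x)(w*(w - x)) dx = (-w) dx, which multiplied by dy ∧ dz gives (-w) dx ∧ dy ∧ dz
  d(w*(w - x)) includes (∂/∂w)(w*(w - x)) dw = (2*w - x) dw, which multiplied by dy ∧ dz gives (2*w - x) dy ∧ dz ∧ dw
  d(w*y + 2*w*z + y^2) includes (∂/∂z)(w*y + 2*w*z + y^2) dz = (2*w) dz, which multiplied by dy ∧ dw gives (-2*w) dy ∧ dz ∧ dw
Collecting like 3-forms: d(omega) = (-w + 6*z) dx ∧ dy ∧ dz + (-x) dy ∧ dz ∧ dw.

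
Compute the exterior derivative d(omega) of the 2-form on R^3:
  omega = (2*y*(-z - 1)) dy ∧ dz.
d(omega) = 0

For a 2-form omega = sum_{i<j} g_{ij} dx_i ∧ dx_j, the exterior derivative is
  d(omega) = sum_{i<j} d(g_{ij}) ∧ dx_i ∧ dx_j = sum_{i<j, k} (∂g_{ij}/∂x_k) dx_k ∧ dx_i ∧ dx_j.
Expand each term, using dx_k ∧ dx_i ∧ dx_j = sgn(permutation) dx_{(a)} ∧ dx_{(b)} ∧ dx_{(c)} with (a < b < c) sorted:

Collecting like 3-forms: d(omega) = 0.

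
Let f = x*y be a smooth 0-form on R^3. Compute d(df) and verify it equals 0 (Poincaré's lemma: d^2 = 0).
d(df) = 0

Step 1: df = sum_i (∂f/∂x_i) dx_i = (y) dx + (x) dy + (0) dz.
Step 2: Apply d again. Using the 1-form formula, the coefficient of dx ∧ dy in d(df) is ∂^2 f/∂x ∂y - ∂^2 f/∂y ∂x = (1) - (1) = 0 (equality of mixed partials for smooth f).
Similarly for dx ∧ dz and dy ∧ dz — all coefficients vanish. So d(df) = 0.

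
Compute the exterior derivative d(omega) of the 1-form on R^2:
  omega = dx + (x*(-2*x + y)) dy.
d(omega) = (-4*x + y) dx ∧ dy

For a 1-form omega = sum_i f_i dx_i, the exterior derivative is
  d(omega) = sum_{i < j} (∂f_j/∂x_i - ∂f_i/∂x_j) dx_i ∧ dx_j.
  coefficient of dx ∧ dy: ∂f_2/∂x - ∂f_1/∂y = ∂(x*(-2*x + y))/∂x - ∂(1)/∂y = -4*x + y
Assembling: d(omega) = (-4*x + y) dx ∧ dy.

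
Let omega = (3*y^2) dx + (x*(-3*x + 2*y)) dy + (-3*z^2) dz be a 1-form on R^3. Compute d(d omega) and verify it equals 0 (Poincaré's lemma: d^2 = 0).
d(d omega) = 0

Step 1: d omega = sum_{i<j} (∂f_j/∂x_i - ∂f_i/∂x_j) dx_i ∧ dx_j:
  coeff of dx ∧ dy: -6*x - 4*y
  coeff of dx ∧ dz: 0
  coeff of dy ∧ dz: 0
Step 2: Apply d again to each 2-form coefficient. The only possible 3-form in R^3 is dx ∧ dy ∧ dz, with coefficient
  ∂(coeff of dy∧dz)/∂x - ∂(coeff of dx∧dz)/∂y + ∂(coeff of dx∧dy)/∂z
  = ∂/∂x (0) - ∂/∂y (0) + ∂/∂z (-6*x - 4*y).
Each of these terms simplifies to sums of mixed partials that cancel in pairs. The result is 0 (by equality of mixed partials for smooth functions — Schwarz / Clairaut).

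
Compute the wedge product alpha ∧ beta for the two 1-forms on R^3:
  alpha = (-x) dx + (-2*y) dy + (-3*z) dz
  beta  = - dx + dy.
alpha ∧ beta = (-x - 2*y) dx ∧ dy + (-3*z) dx ∧ dz + (3*z) dy ∧ dz

Distribute the wedge, using dx_i ∧ dx_j = -dx_j ∧ dx_i and dx_i ∧ dx_i = 0. For each pair (i, j) with i < j, the coefficient of dx_i ∧ dx_j in alpha ∧ beta is (alpha_i * beta_j - alpha_j * beta_i). Collecting: alpha ∧ beta = (-x - 2*y) dx ∧ dy + (-3*z) dx ∧ dz + (3*z) dy ∧ dz.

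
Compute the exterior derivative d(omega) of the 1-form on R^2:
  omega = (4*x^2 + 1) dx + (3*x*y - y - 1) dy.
d(omega) = (3*y) dx ∧ dy

For a 1-form omega = sum_i f_i dx_i, the exterior derivative is
  d(omega) = sum_{i < j} (∂f_j/∂x_i - ∂f_i/∂x_j) dx_i ∧ dx_j.
  coefficient of dx ∧ dy: ∂f_2/∂x - ∂f_1/∂y = ∂(3*x*y - y - 1)/∂x - ∂(4*x^2 + 1)/∂y = 3*y
Assembling: d(omega) = (3*y) dx ∧ dy.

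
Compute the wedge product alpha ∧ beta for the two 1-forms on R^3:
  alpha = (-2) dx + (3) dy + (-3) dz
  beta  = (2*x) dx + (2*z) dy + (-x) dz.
alpha ∧ beta = (-6*x - 4*z) dx ∧ dy + (8*x) dx ∧ dz + (-3*x + 6*z) dy ∧ dz

Distribute the wedge, using dx_i ∧ dx_j = -dx_j ∧ dx_i and dx_i ∧ dx_i = 0. For each pair (i, j) with i < j, the coefficient of dx_i ∧ dx_j in alpha ∧ beta is (alpha_i * beta_j - alpha_j * beta_i). Collecting: alpha ∧ beta = (-6*x - 4*z) dx ∧ dy + (8*x) dx ∧ dz + (-3*x + 6*z) dy ∧ dz.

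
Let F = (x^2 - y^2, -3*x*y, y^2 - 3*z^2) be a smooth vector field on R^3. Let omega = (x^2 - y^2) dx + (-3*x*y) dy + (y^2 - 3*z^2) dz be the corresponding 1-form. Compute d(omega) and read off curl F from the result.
d(omega) = (2*y) dy ∧ dz + (0) dz ∧ dx + (-y) dx ∧ dy; curl F = (2*y, 0, -y)

d omega = sum_{i<j} (∂f_j/∂x_i - ∂f_i/∂x_j) dx_i ∧ dx_j. Under the identification (dy ∧ dz, dz ∧ dx, dx ∧ dy) ↔ (e_x, e_y, e_z), the coefficients are exactly the components of curl F. Compute:
  ∂R/∂y - ∂Q/∂z = (2*y) - (0) = 2*y
  ∂P/∂z - ∂R/∂x = (0) - (0) = 0
  ∂Q/∂x - ∂P/∂y = (-3*y) - (-2*y) = -y.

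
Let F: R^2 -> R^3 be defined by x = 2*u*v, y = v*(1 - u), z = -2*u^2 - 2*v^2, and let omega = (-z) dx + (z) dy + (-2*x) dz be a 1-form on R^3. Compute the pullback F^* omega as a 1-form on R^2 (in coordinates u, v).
F^* omega = (22*u^2*v + 6*v^3) du + (6*u^3 - 2*u^2 + 22*u*v^2 - 2*v^2) dv

Using F^*(f dg) = (f ∘ F) d(g ∘ F), substitute each coordinate x_i by F_i(u, v) in f_i, and replace dx_i by d F_i = (∂F_i/∂u) du + (∂F_i/∂v) dv.
  For the x component: f_1(F) = 2*u^2 + 2*v^2; d F_1 = (2*v) du + (2*u) dv
  For the y component: f_2(F) = -2*u^2 - 2*v^2; d F_2 = (-v) du + (1 - u) dv
  For the z component: f_3(F) = -4*u*v; d F_3 = (-4*u) du + (-4*v) dv
Combining and collecting du, dv coefficients:
  coeff of du: 22*u^2*v + 6*v^3
  coeff of dv: 6*u^3 - 2*u^2 + 22*u*v^2 - 2*v^2
F^* omega = (22*u^2*v + 6*v^3) du + (6*u^3 - 2*u^2 + 22*u*v^2 - 2*v^2) dv.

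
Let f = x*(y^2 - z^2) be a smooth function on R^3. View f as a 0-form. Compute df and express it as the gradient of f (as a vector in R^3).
df = (y^2 - z^2) dx + (2*x*y) dy + (-2*x*z) dz; grad f = (y^2 - z^2, 2*x*y, -2*x*z)

For a 0-form f, d f = (∂f/∂x) dx + (∂f/∂y) dy + (∂f/∂z) dz. The components of the vector representation are exactly the entries of grad f in Cartesian coordinates:
  ∂f/∂x = y^2 - z^2
  ∂f/∂y = 2*x*y
  ∂f/∂z = -2*x*z.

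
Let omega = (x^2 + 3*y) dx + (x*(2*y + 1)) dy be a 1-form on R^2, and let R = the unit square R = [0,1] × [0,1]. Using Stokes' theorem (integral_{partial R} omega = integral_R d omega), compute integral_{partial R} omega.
integral_(partial R) omega = -1

Stokes: integral_partial_R omega = integral_R d omega with d omega = (∂Q/∂x - ∂P/∂y) dx ∧ dy.
  ∂Q/∂x = 2*y + 1
  ∂P/∂y = 3
  integrand = ∂Q/∂x - ∂P/∂y = 2*y - 2.
Integrating over R: integral_0^1 integral_0^1 (2*y - 2) dx dy = -1.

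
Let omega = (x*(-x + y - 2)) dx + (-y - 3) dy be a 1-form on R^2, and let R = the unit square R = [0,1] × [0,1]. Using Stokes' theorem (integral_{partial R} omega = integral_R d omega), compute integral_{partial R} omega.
integral_(partial R) omega = -1/2

Stokes: integral_partial_R omega = integral_R d omega with d omega = (∂Q/∂x - ∂P/∂y) dx ∧ dy.
  ∂Q/∂x = 0
  ∂P/∂y = x
  integrand = ∂Q/∂x - ∂P/∂y = -x.
Integrating over R: integral_0^1 integral_0^1 (-x) dx dy = -1/2.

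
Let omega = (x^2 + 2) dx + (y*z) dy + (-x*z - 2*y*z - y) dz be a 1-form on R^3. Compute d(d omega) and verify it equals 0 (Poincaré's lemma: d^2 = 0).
d(d omega) = 0

Step 1: d omega = sum_{i<j} (∂f_j/∂x_i - ∂f_i/∂x_j) dx_i ∧ dx_j:
  coeff of dx ∧ dy: 0
  coeff of dx ∧ dz: -z
  coeff of dy ∧ dz: -y - 2*z - 1
Step 2: Apply d again to each 2-form coefficient. The only possible 3-form in R^3 is dx ∧ dy ∧ dz, with coefficient
  ∂(coeff of dy∧dz)/∂x - ∂(coeff of dx∧dz)/∂y + ∂(coeff of dx∧dy)/∂z
  = ∂/∂x (-y - 2*z - 1) - ∂/∂y (-z) + ∂/∂z (0).
Each of these terms simplifies to sums of mixed partials that cancel in pairs. The result is 0 (by equality of mixed partials for smooth functions — Schwarz / Clairaut).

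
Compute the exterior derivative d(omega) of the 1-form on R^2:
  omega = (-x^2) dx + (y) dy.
d(omega) = 0

For a 1-form omega = sum_i f_i dx_i, the exterior derivative is
  d(omega) = sum_{i < j} (∂f_j/∂x_i - ∂f_i/∂x_j) dx_i ∧ dx_j.

Assembling: d(omega) = 0.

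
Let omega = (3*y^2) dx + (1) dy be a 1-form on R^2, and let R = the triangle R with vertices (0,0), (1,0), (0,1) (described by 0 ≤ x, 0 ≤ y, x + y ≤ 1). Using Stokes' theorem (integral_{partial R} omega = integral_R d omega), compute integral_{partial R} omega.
integral_(partial R) omega = -1

Stokes: integral_partial_R omega = integral_R d omega with d omega = (∂Q/∂x - ∂P/∂y) dx ∧ dy.
  ∂Q/∂x = 0
  ∂P/∂y = 6*y
  integrand = ∂Q/∂x - ∂P/∂y = -6*y.
Integrating over R: integral_0^1 integral_0^{1-x} (-6*y) dy dx = -1.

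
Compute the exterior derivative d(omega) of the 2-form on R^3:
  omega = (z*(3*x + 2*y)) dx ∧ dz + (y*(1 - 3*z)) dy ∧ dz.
d(omega) = (-2*z) dx ∧ dy ∧ dz

For a 2-form omega = sum_{i<j} g_{ij} dx_i ∧ dx_j, the exterior derivative is
  d(omega) = sum_{i<j} d(g_{ij}) ∧ dx_i ∧ dx_j = sum_{i<j, k} (∂g_{ij}/∂x_k) dx_k ∧ dx_i ∧ dx_j.
Expand each term, using dx_k ∧ dx_i ∧ dx_j = sgn(permutation) dx_{(a)} ∧ dx_{(b)} ∧ dx_{(c)} with (a < b < c) sorted:
  d(z*(3*x + 2*y)) includes (∂/∂y)(z*(3*x + 2*y)) dy = (2*z) dy, which multiplied by dx ∧ dz gives (-2*z) dx ∧ dy ∧ dz
Collecting like 3-forms: d(omega) = (-2*z) dx ∧ dy ∧ dz.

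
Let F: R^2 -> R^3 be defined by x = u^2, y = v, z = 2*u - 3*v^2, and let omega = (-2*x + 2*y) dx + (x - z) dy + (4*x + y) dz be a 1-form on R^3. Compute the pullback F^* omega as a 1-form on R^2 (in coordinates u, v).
F^* omega = (-4*u^3 + 8*u^2 + 4*u*v + 2*v) du + (-24*u^2*v + u^2 - 2*u - 3*v^2) dv

Using F^*(f dg) = (f ∘ F) d(g ∘ F), substitute each coordinate x_i by F_i(u, v) in f_i, and replace dx_i by d F_i = (∂F_i/∂u) du + (∂F_i/∂v) dv.
  For the x component: f_1(F) = -2*u^2 + 2*v; d F_1 = (2*u) du + (0) dv
  For the y component: f_2(F) = u^2 - 2*u + 3*v^2; d F_2 = (0) du + (1) dv
  For the z component: f_3(F) = 4*u^2 + v; d F_3 = (2) du + (-6*v) dv
Combining and collecting du, dv coefficients:
  coeff of du: -4*u^3 + 8*u^2 + 4*u*v + 2*v
  coeff of dv: -24*u^2*v + u^2 - 2*u - 3*v^2
F^* omega = (-4*u^3 + 8*u^2 + 4*u*v + 2*v) du + (-24*u^2*v + u^2 - 2*u - 3*v^2) dv.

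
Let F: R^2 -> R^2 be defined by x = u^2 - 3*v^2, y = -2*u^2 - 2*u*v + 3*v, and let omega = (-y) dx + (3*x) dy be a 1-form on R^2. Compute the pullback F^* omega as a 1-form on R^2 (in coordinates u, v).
F^* omega = (-8*u^3 - 2*u^2*v + 36*u*v^2 - 6*u*v + 18*v^3) du + (-6*u^3 - 12*u^2*v + 9*u^2 + 6*u*v^2 - 9*v^2) dv

Using F^*(f dg) = (f ∘ F) d(g ∘ F), substitute each coordinate x_i by F_i(u, v) in f_i, and replace dx_i by d F_i = (∂F_i/∂u) du + (∂F_i/∂v) dv.
  For the x component: f_1(F) = 2*u^2 + 2*u*v - 3*v; d F_1 = (2*u) du + (-6*v) dv
  For the y component: f_2(F) = 3*u^2 - 9*v^2; d F_2 = (-4*u - 2*v) du + (3 - 2*u) dv
Combining and collecting du, dv coefficients:
  coeff of du: -8*u^3 - 2*u^2*v + 36*u*v^2 - 6*u*v + 18*v^3
  coeff of dv: -6*u^3 - 12*u^2*v + 9*u^2 + 6*u*v^2 - 9*v^2
F^* omega = (-8*u^3 - 2*u^2*v + 36*u*v^2 - 6*u*v + 18*v^3) du + (-6*u^3 - 12*u^2*v + 9*u^2 + 6*u*v^2 - 9*v^2) dv.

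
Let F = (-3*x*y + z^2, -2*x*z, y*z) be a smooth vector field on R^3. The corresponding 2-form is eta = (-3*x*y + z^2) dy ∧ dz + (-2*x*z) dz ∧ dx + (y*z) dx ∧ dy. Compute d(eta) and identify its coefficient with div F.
d(eta) = (-2*y) dx ∧ dy ∧ dz; div F = -2*y

For a 2-form in R^3 of the form above, applying d gives a 3-form with coefficient ∂P/∂x + ∂Q/∂y + ∂R/∂z:
  ∂P/∂x = -3*y
  ∂Q/∂y = 0
  ∂R/∂z = y
Sum = -2*y, which is exactly div F.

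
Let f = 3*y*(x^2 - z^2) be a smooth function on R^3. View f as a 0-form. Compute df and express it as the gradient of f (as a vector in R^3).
df = (6*x*y) dx + (3*x^2 - 3*z^2) dy + (-6*y*z) dz; grad f = (6*x*y, 3*x^2 - 3*z^2, -6*y*z)

For a 0-form f, d f = (∂f/∂x) dx + (∂f/∂y) dy + (∂f/∂z) dz. The components of the vector representation are exactly the entries of grad f in Cartesian coordinates:
  ∂f/∂x = 6*x*y
  ∂f/∂y = 3*x^2 - 3*z^2
  ∂f/∂z = -6*y*z.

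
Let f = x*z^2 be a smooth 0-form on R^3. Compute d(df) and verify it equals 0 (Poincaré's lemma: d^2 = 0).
d(df) = 0

Step 1: df = sum_i (∂f/∂x_i) dx_i = (z^2) dx + (0) dy + (2*x*z) dz.
Step 2: Apply d again. Using the 1-form formula, the coefficient of dx ∧ dy in d(df) is ∂^2 f/∂x ∂y - ∂^2 f/∂y ∂x = (0) - (0) = 0 (equality of mixed partials for smooth f).
Similarly for dx ∧ dz and dy ∧ dz — all coefficients vanish. So d(df) = 0.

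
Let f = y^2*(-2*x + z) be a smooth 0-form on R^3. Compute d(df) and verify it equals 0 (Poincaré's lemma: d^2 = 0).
d(df) = 0

Step 1: df = sum_i (∂f/∂x_i) dx_i = (-2*y^2) dx + (2*y*(-2*x + z)) dy + (y^2) dz.
Step 2: Apply d again. Using the 1-form formula, the coefficient of dx ∧ dy in d(df) is ∂^2 f/∂x ∂y - ∂^2 f/∂y ∂x = (-4*y) - (-4*y) = 0 (equality of mixed partials for smooth f).
Similarly for dx ∧ dz and dy ∧ dz — all coefficients vanish. So d(df) = 0.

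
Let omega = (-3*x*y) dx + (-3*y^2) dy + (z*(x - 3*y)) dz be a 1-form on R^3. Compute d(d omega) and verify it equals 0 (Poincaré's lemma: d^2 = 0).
d(d omega) = 0

Step 1: d omega = sum_{i<j} (∂f_j/∂x_i - ∂f_i/∂x_j) dx_i ∧ dx_j:
  coeff of dx ∧ dy: 3*x
  coeff of dx ∧ dz: z
  coeff of dy ∧ dz: -3*z
Step 2: Apply d again to each 2-form coefficient. The only possible 3-form in R^3 is dx ∧ dy ∧ dz, with coefficient
  ∂(coeff of dy∧dz)/∂x - ∂(coeff of dx∧dz)/∂y + ∂(coeff of dx∧dy)/∂z
  = ∂/∂x (-3*z) - ∂/∂y (z) + ∂/∂z (3*x).
Each of these terms simplifies to sums of mixed partials that cancel in pairs. The result is 0 (by equality of mixed partials for smooth functions — Schwarz / Clairaut).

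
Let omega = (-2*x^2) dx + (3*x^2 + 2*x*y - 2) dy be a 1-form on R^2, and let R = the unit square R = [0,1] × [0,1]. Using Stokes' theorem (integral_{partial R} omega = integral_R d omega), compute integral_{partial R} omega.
integral_(partial R) omega = 4

Stokes: integral_partial_R omega = integral_R d omega with d omega = (∂Q/∂x - ∂P/∂y) dx ∧ dy.
  ∂Q/∂x = 6*x + 2*y
  ∂P/∂y = 0
  integrand = ∂Q/∂x - ∂P/∂y = 6*x + 2*y.
Integrating over R: integral_0^1 integral_0^1 (6*x + 2*y) dx dy = 4.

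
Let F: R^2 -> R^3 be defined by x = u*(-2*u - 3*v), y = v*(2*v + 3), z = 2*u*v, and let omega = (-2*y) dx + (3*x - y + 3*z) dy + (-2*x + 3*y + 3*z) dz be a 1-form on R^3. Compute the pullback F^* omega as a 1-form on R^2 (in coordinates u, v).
F^* omega = (4*v*(2*u^2 + 10*u*v + 6*u + 6*v^2 + 9*v)) du + (8*u^3 - 18*u^2 + 12*u*v^2 + 27*u*v - 8*v^3 - 18*v^2 - 9*v) dv

Using F^*(f dg) = (f ∘ F) d(g ∘ F), substitute each coordinate x_i by F_i(u, v) in f_i, and replace dx_i by d F_i = (∂F_i/∂u) du + (∂F_i/∂v) dv.
  For the x component: f_1(F) = 2*v*(-2*v - 3); d F_1 = (-4*u - 3*v) du + (-3*u) dv
  For the y component: f_2(F) = -6*u^2 - 3*u*v - 2*v^2 - 3*v; d F_2 = (0) du + (4*v + 3) dv
  For the z component: f_3(F) = 4*u^2 + 12*u*v + 6*v^2 + 9*v; d F_3 = (2*v) du + (2*u) dv
Combining and collecting du, dv coefficients:
  coeff of du: 4*v*(2*u^2 + 10*u*v + 6*u + 6*v^2 + 9*v)
  coeff of dv: 8*u^3 - 18*u^2 + 12*u*v^2 + 27*u*v - 8*v^3 - 18*v^2 - 9*v
F^* omega = (4*v*(2*u^2 + 10*u*v + 6*u + 6*v^2 + 9*v)) du + (8*u^3 - 18*u^2 + 12*u*v^2 + 27*u*v - 8*v^3 - 18*v^2 - 9*v) dv.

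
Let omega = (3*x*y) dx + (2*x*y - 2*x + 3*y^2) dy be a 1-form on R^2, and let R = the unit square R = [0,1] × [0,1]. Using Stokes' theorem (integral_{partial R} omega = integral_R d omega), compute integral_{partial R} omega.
integral_(partial R) omega = -5/2

Stokes: integral_partial_R omega = integral_R d omega with d omega = (∂Q/∂x - ∂P/∂y) dx ∧ dy.
  ∂Q/∂x = 2*y - 2
  ∂P/∂y = 3*x
  integrand = ∂Q/∂x - ∂P/∂y = -3*x + 2*y - 2.
Integrating over R: integral_0^1 integral_0^1 (-3*x + 2*y - 2) dx dy = -5/2.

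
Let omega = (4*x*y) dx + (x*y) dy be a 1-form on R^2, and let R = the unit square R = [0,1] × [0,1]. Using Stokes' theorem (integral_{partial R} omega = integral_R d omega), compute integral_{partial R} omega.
integral_(partial R) omega = -3/2

Stokes: integral_partial_R omega = integral_R d omega with d omega = (∂Q/∂x - ∂P/∂y) dx ∧ dy.
  ∂Q/∂x = y
  ∂P/∂y = 4*x
  integrand = ∂Q/∂x - ∂P/∂y = -4*x + y.
Integrating over R: integral_0^1 integral_0^1 (-4*x + y) dx dy = -3/2.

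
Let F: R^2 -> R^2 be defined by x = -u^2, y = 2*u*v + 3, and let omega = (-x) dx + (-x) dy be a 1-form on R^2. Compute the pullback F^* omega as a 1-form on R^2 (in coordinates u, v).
F^* omega = (2*u^2*(-u + v)) du + (2*u^3) dv

Using F^*(f dg) = (f ∘ F) d(g ∘ F), substitute each coordinate x_i by F_i(u, v) in f_i, and replace dx_i by d F_i = (∂F_i/∂u) du + (∂F_i/∂v) dv.
  For the x component: f_1(F) = u^2; d F_1 = (-2*u) du + (0) dv
  For the y component: f_2(F) = u^2; d F_2 = (2*v) du + (2*u) dv
Combining and collecting du, dv coefficients:
  coeff of du: 2*u^2*(-u + v)
  coeff of dv: 2*u^3
F^* omega = (2*u^2*(-u + v)) du + (2*u^3) dv.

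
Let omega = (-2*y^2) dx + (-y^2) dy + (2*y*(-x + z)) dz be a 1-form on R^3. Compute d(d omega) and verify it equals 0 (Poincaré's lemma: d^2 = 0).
d(d omega) = 0

Step 1: d omega = sum_{i<j} (∂f_j/∂x_i - ∂f_i/∂x_j) dx_i ∧ dx_j:
  coeff of dx ∧ dy: 4*y
  coeff of dx ∧ dz: -2*y
  coeff of dy ∧ dz: -2*x + 2*z
Step 2: Apply d again to each 2-form coefficient. The only possible 3-form in R^3 is dx ∧ dy ∧ dz, with coefficient
  ∂(coeff of dy∧dz)/∂x - ∂(coeff of dx∧dz)/∂y + ∂(coeff of dx∧dy)/∂z
  = ∂/∂x (-2*x + 2*z) - ∂/∂y (-2*y) + ∂/∂z (4*y).
Each of these terms simplifies to sums of mixed partials that cancel in pairs. The result is 0 (by equality of mixed partials for smooth functions — Schwarz / Clairaut).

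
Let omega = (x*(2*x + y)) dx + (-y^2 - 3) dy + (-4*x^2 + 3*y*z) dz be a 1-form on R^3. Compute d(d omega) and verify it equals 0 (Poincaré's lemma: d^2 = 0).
d(d omega) = 0

Step 1: d omega = sum_{i<j} (∂f_j/∂x_i - ∂f_i/∂x_j) dx_i ∧ dx_j:
  coeff of dx ∧ dy: -x
  coeff of dx ∧ dz: -8*x
  coeff of dy ∧ dz: 3*z
Step 2: Apply d again to each 2-form coefficient. The only possible 3-form in R^3 is dx ∧ dy ∧ dz, with coefficient
  ∂(coeff of dy∧dz)/∂x - ∂(coeff of dx∧dz)/∂y + ∂(coeff of dx∧dy)/∂z
  = ∂/∂x (3*z) - ∂/∂y (-8*x) + ∂/∂z (-x).
Each of these terms simplifies to sums of mixed partials that cancel in pairs. The result is 0 (by equality of mixed partials for smooth functions — Schwarz / Clairaut).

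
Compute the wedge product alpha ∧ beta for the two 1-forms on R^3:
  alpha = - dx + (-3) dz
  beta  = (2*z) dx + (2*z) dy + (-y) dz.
alpha ∧ beta = (-2*z) dx ∧ dy + (y + 6*z) dx ∧ dz + (6*z) dy ∧ dz

Distribute the wedge, using dx_i ∧ dx_j = -dx_j ∧ dx_i and dx_i ∧ dx_i = 0. For each pair (i, j) with i < j, the coefficient of dx_i ∧ dx_j in alpha ∧ beta is (alpha_i * beta_j - alpha_j * beta_i). Collecting: alpha ∧ beta = (-2*z) dx ∧ dy + (y + 6*z) dx ∧ dz + (6*z) dy ∧ dz.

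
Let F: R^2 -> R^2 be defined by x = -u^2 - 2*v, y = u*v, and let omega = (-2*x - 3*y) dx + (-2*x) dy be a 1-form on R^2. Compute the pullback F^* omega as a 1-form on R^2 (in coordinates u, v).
F^* omega = (-4*u^3 + 8*u^2*v - 8*u*v + 4*v^2) du + (2*u^3 - 4*u^2 + 10*u*v - 8*v) dv

Using F^*(f dg) = (f ∘ F) d(g ∘ F), substitute each coordinate x_i by F_i(u, v) in f_i, and replace dx_i by d F_i = (∂F_i/∂u) du + (∂F_i/∂v) dv.
  For the x component: f_1(F) = 2*u^2 - 3*u*v + 4*v; d F_1 = (-2*u) du + (-2) dv
  For the y component: f_2(F) = 2*u^2 + 4*v; d F_2 = (v) du + (u) dv
Combining and collecting du, dv coefficients:
  coeff of du: -4*u^3 + 8*u^2*v - 8*u*v + 4*v^2
  coeff of dv: 2*u^3 - 4*u^2 + 10*u*v - 8*v
F^* omega = (-4*u^3 + 8*u^2*v - 8*u*v + 4*v^2) du + (2*u^3 - 4*u^2 + 10*u*v - 8*v) dv.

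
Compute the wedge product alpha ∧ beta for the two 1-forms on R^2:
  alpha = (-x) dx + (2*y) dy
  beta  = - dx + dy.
alpha ∧ beta = (-x + 2*y) dx ∧ dy

Distribute the wedge, using dx_i ∧ dx_j = -dx_j ∧ dx_i and dx_i ∧ dx_i = 0. For each pair (i, j) with i < j, the coefficient of dx_i ∧ dx_j in alpha ∧ beta is (alpha_i * beta_j - alpha_j * beta_i). Collecting: alpha ∧ beta = (-x + 2*y) dx ∧ dy.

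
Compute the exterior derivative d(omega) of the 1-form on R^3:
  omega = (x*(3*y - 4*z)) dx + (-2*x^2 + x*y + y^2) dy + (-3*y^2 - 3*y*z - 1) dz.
d(omega) = (-7*x + y) dx ∧ dy + (4*x) dx ∧ dz + (-6*y - 3*z) dy ∧ dz

For a 1-form omega = sum_i f_i dx_i, the exterior derivative is
  d(omega) = sum_{i < j} (∂f_j/∂x_i - ∂f_i/∂x_j) dx_i ∧ dx_j.
  coefficient of dx ∧ dy: ∂f_2/∂x - ∂f_1/∂y = ∂(-2*x^2 + x*y + y^2)/∂x - ∂(x*(3*y - 4*z))/∂y = -7*x + y
  coefficient of dx ∧ dz: ∂f_3/∂x - ∂f_1/∂z = ∂(-3*y^2 - 3*y*z - 1)/∂x - ∂(x*(3*y - 4*z))/∂z = 4*x
  coefficient of dy ∧ dz: ∂f_3/∂y - ∂f_2/∂z = ∂(-3*y^2 - 3*y*z - 1)/∂y - ∂(-2*x^2 + x*y + y^2)/∂z = -6*y - 3*z
Assembling: d(omega) = (-7*x + y) dx ∧ dy + (4*x) dx ∧ dz + (-6*y - 3*z) dy ∧ dz.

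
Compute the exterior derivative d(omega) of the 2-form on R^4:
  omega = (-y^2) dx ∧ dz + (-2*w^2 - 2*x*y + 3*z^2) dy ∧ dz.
d(omega) = (-4*w) dy ∧ dz ∧ dw

For a 2-form omega = sum_{i<j} g_{ij} dx_i ∧ dx_j, the exterior derivative is
  d(omega) = sum_{i<j} d(g_{ij}) ∧ dx_i ∧ dx_j = sum_{i<j, k} (∂g_{ij}/∂x_k) dx_k ∧ dx_i ∧ dx_j.
Expand each term, using dx_k ∧ dx_i ∧ dx_j = sgn(permutation) dx_{(a)} ∧ dx_{(b)} ∧ dx_{(c)} with (a < b < c) sorted:
  d(-y^2) includes (∂/∂y)(-y^2) dy = (-2*y) dy, which multiplied by dx ∧ dz gives (2*y) dx ∧ dy ∧ dz
  d(-2*w^2 - 2*x*y + 3*z^2) includes (∂/∂x)(-2*w^2 - 2*x*y + 3*z^2) dx = (-2*y) dx, which multiplied by dy ∧ dz gives (-2*y) dx ∧ dy ∧ dz
  d(-2*w^2 - 2*x*y + 3*z^2) includes (∂/∂w)(-2*w^2 - 2*x*y + 3*z^2) dw = (-4*w) dw, which multiplied by dy ∧ dz gives (-4*w) dy ∧ dz ∧ dw
Collecting like 3-forms: d(omega) = (-4*w) dy ∧ dz ∧ dw.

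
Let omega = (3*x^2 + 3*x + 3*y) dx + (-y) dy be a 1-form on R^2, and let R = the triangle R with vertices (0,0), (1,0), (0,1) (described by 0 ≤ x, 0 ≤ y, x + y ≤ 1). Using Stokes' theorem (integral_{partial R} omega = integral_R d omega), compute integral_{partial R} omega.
integral_(partial R) omega = -3/2

Stokes: integral_partial_R omega = integral_R d omega with d omega = (∂Q/∂x - ∂P/∂y) dx ∧ dy.
  ∂Q/∂x = 0
  ∂P/∂y = 3
  integrand = ∂Q/∂x - ∂P/∂y = -3.
Integrating over R: integral_0^1 integral_0^{1-x} (-3) dy dx = -3/2.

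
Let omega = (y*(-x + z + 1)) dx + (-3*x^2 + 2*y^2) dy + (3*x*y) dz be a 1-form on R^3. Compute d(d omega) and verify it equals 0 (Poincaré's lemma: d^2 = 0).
d(d omega) = 0

Step 1: d omega = sum_{i<j} (∂f_j/∂x_i - ∂f_i/∂x_j) dx_i ∧ dx_j:
  coeff of dx ∧ dy: -5*x - z - 1
  coeff of dx ∧ dz: 2*y
  coeff of dy ∧ dz: 3*x
Step 2: Apply d again to each 2-form coefficient. The only possible 3-form in R^3 is dx ∧ dy ∧ dz, with coefficient
  ∂(coeff of dy∧dz)/∂x - ∂(coeff of dx∧dz)/∂y + ∂(coeff of dx∧dy)/∂z
  = ∂/∂x (3*x) - ∂/∂y (2*y) + ∂/∂z (-5*x - z - 1).
Each of these terms simplifies to sums of mixed partials that cancel in pairs. The result is 0 (by equality of mixed partials for smooth functions — Schwarz / Clairaut).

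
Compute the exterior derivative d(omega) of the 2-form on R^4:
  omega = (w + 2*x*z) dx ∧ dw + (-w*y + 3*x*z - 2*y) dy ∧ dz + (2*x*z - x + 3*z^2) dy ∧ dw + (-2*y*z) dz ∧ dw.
d(omega) = (-2*x) dx ∧ dz ∧ dw + (3*z) dx ∧ dy ∧ dz + (-2*x - y - 8*z) dy ∧ dz ∧ dw + (2*z - 1) dx ∧ dy ∧ dw

For a 2-form omega = sum_{i<j} g_{ij} dx_i ∧ dx_j, the exterior derivative is
  d(omega) = sum_{i<j} d(g_{ij}) ∧ dx_i ∧ dx_j = sum_{i<j, k} (∂g_{ij}/∂x_k) dx_k ∧ dx_i ∧ dx_j.
Expand each term, using dx_k ∧ dx_i ∧ dx_j = sgn(permutation) dx_{(a)} ∧ dx_{(b)} ∧ dx_{(c)} with (a < b < c) sorted:
  d(w + 2*x*z) includes (∂/∂z)(w + 2*x*z) dz = (2*x) dz, which multiplied by dx ∧ dw gives (-2*x) dx ∧ dz ∧ dw
  d(-w*y + 3*x*z - 2*y) includes (∂/∂x)(-w*y + 3*x*z - 2*y) dx = (3*z) dx, which multiplied by dy ∧ dz gives (3*z) dx ∧ dy ∧ dz
  d(-w*y + 3*x*z - 2*y) includes (∂/∂w)(-w*y + 3*x*z - 2*y) dw = (-y) dw, which multiplied by dy ∧ dz gives (-y) dy ∧ dz ∧ dw
  d(2*x*z - x + 3*z^2) includes (∂/∂x)(2*x*z - x + 3*z^2) dx = (2*z - 1) dx, which multiplied by dy ∧ dw gives (2*z - 1) dx ∧ dy ∧ dw
  d(2*x*z - x + 3*z^2) includes (∂/∂z)(2*x*z - x + 3*z^2) dz = (2*x + 6*z) dz, which multiplied by dy ∧ dw gives (-2*x - 6*z) dy ∧ dz ∧ dw
  d(-2*y*z) includes (∂/∂y)(-2*y*z) dy = (-2*z) dy, which multiplied by dz ∧ dw gives (-2*z) dy ∧ dz ∧ dw
Collecting like 3-forms: d(omega) = (-2*x) dx ∧ dz ∧ dw + (3*z) dx ∧ dy ∧ dz + (-2*x - y - 8*z) dy ∧ dz ∧ dw + (2*z - 1) dx ∧ dy ∧ dw.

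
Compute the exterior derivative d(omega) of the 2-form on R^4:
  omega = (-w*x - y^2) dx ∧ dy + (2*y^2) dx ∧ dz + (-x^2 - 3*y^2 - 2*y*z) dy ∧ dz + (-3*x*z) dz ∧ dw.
d(omega) = (-x) dx ∧ dy ∧ dw + (-2*x - 4*y) dx ∧ dy ∧ dz + (-3*z) dx ∧ dz ∧ dw

For a 2-form omega = sum_{i<j} g_{ij} dx_i ∧ dx_j, the exterior derivative is
  d(omega) = sum_{i<j} d(g_{ij}) ∧ dx_i ∧ dx_j = sum_{i<j, k} (∂g_{ij}/∂x_k) dx_k ∧ dx_i ∧ dx_j.
Expand each term, using dx_k ∧ dx_i ∧ dx_j = sgn(permutation) dx_{(a)} ∧ dx_{(b)} ∧ dx_{(c)} with (a < b < c) sorted:
  d(-w*x - y^2) includes (∂/∂w)(-w*x - y^2) dw = (-x) dw, which multiplied by dx ∧ dy gives (-x) dx ∧ dy ∧ dw
  d(2*y^2) includes (∂/∂y)(2*y^2) dy = (4*y) dy, which multiplied by dx ∧ dz gives (-4*y) dx ∧ dy ∧ dz
  d(-x^2 - 3*y^2 - 2*y*z) includes (∂/∂x)(-x^2 - 3*y^2 - 2*y*z) dx = (-2*x) dx, which multiplied by dy ∧ dz gives (-2*x) dx ∧ dy ∧ dz
  d(-3*x*z) includes (∂/∂x)(-3*x*z) dx = (-3*z) dx, which multiplied by dz ∧ dw gives (-3*z) dx ∧ dz ∧ dw
Collecting like 3-forms: d(omega) = (-x) dx ∧ dy ∧ dw + (-2*x - 4*y) dx ∧ dy ∧ dz + (-3*z) dx ∧ dz ∧ dw.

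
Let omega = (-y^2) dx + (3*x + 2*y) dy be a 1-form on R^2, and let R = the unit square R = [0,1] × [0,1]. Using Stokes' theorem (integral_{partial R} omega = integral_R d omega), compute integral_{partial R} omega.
integral_(partial R) omega = 4

Stokes: integral_partial_R omega = integral_R d omega with d omega = (∂Q/∂x - ∂P/∂y) dx ∧ dy.
  ∂Q/∂x = 3
  ∂P/∂y = -2*y
  integrand = ∂Q/∂x - ∂P/∂y = 2*y + 3.
Integrating over R: integral_0^1 integral_0^1 (2*y + 3) dx dy = 4.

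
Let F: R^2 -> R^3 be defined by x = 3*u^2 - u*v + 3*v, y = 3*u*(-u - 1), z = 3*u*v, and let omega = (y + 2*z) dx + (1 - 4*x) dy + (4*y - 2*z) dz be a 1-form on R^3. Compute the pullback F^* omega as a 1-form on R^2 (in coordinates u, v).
F^* omega = (54*u^3 - 21*u^2*v + 18*u^2 - 24*u*v^2 + 27*u*v - 6*u + 36*v - 3) du + (3*u*(-11*u^2 - 8*u*v - 14*u + 6*v - 3)) dv

Using F^*(f dg) = (f ∘ F) d(g ∘ F), substitute each coordinate x_i by F_i(u, v) in f_i, and replace dx_i by d F_i = (∂F_i/∂u) du + (∂F_i/∂v) dv.
  For the x component: f_1(F) = 3*u*(-u + 2*v - 1); d F_1 = (6*u - v) du + (3 - u) dv
  For the y component: f_2(F) = -12*u^2 + 4*u*v - 12*v + 1; d F_2 = (-6*u - 3) du + (0) dv
  For the z component: f_3(F) = 6*u*(-2*u - v - 2); d F_3 = (3*v) du + (3*u) dv
Combining and collecting du, dv coefficients:
  coeff of du: 54*u^3 - 21*u^2*v + 18*u^2 - 24*u*v^2 + 27*u*v - 6*u + 36*v - 3
  coeff of dv: 3*u*(-11*u^2 - 8*u*v - 14*u + 6*v - 3)
F^* omega = (54*u^3 - 21*u^2*v + 18*u^2 - 24*u*v^2 + 27*u*v - 6*u + 36*v - 3) du + (3*u*(-11*u^2 - 8*u*v - 14*u + 6*v - 3)) dv.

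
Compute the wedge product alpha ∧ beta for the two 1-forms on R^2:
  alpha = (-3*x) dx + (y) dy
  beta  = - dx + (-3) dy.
alpha ∧ beta = (9*x + y) dx ∧ dy

Distribute the wedge, using dx_i ∧ dx_j = -dx_j ∧ dx_i and dx_i ∧ dx_i = 0. For each pair (i, j) with i < j, the coefficient of dx_i ∧ dx_j in alpha ∧ beta is (alpha_i * beta_j - alpha_j * beta_i). Collecting: alpha ∧ beta = (9*x + y) dx ∧ dy.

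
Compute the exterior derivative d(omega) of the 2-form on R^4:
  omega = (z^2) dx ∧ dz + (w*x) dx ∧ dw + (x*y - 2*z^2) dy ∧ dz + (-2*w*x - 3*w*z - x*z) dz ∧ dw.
d(omega) = (y) dx ∧ dy ∧ dz + (-2*w - z) dx ∧ dz ∧ dw

For a 2-form omega = sum_{i<j} g_{ij} dx_i ∧ dx_j, the exterior derivative is
  d(omega) = sum_{i<j} d(g_{ij}) ∧ dx_i ∧ dx_j = sum_{i<j, k} (∂g_{ij}/∂x_k) dx_k ∧ dx_i ∧ dx_j.
Expand each term, using dx_k ∧ dx_i ∧ dx_j = sgn(permutation) dx_{(a)} ∧ dx_{(b)} ∧ dx_{(c)} with (a < b < c) sorted:
  d(x*y - 2*z^2) includes (∂/∂x)(x*y - 2*z^2) dx = (y) dx, which multiplied by dy ∧ dz gives (y) dx ∧ dy ∧ dz
  d(-2*w*x - 3*w*z - x*z) includes (∂/∂x)(-2*w*x - 3*w*z - x*z) dx = (-2*w - z) dx, which multiplied by dz ∧ dw gives (-2*w - z) dx ∧ dz ∧ dw
Collecting like 3-forms: d(omega) = (y) dx ∧ dy ∧ dz + (-2*w - z) dx ∧ dz ∧ dw.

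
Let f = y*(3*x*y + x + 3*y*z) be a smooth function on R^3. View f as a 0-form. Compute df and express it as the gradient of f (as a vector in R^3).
df = (y*(3*y + 1)) dx + (6*x*y + x + 6*y*z) dy + (3*y^2) dz; grad f = (y*(3*y + 1), 6*x*y + x + 6*y*z, 3*y^2)

For a 0-form f, d f = (∂f/∂x) dx + (∂f/∂y) dy + (∂f/∂z) dz. The components of the vector representation are exactly the entries of grad f in Cartesian coordinates:
  ∂f/∂x = y*(3*y + 1)
  ∂f/∂y = 6*x*y + x + 6*y*z
  ∂f/∂z = 3*y^2.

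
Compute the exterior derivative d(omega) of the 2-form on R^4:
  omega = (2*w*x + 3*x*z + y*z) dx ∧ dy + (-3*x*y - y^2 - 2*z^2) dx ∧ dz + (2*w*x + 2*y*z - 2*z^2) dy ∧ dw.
d(omega) = (6*x + 3*y) dx ∧ dy ∧ dz + (2*w + 2*x) dx ∧ dy ∧ dw + (-2*y + 4*z) dy ∧ dz ∧ dw

For a 2-form omega = sum_{i<j} g_{ij} dx_i ∧ dx_j, the exterior derivative is
  d(omega) = sum_{i<j} d(g_{ij}) ∧ dx_i ∧ dx_j = sum_{i<j, k} (∂g_{ij}/∂x_k) dx_k ∧ dx_i ∧ dx_j.
Expand each term, using dx_k ∧ dx_i ∧ dx_j = sgn(permutation) dx_{(a)} ∧ dx_{(b)} ∧ dx_{(c)} with (a < b < c) sorted:
  d(2*w*x + 3*x*z + y*z) includes (∂/∂z)(2*w*x + 3*x*z + y*z) dz = (3*x + y) dz, which multiplied by dx ∧ dy gives (3*x + y) dx ∧ dy ∧ dz
  d(2*w*x + 3*x*z + y*z) includes (∂/∂w)(2*w*x + 3*x*z + y*z) dw = (2*x) dw, which multiplied by dx ∧ dy gives (2*x) dx ∧ dy ∧ dw
  d(-3*x*y - y^2 - 2*z^2) includes (∂/∂y)(-3*x*y - y^2 - 2*z^2) dy = (-3*x - 2*y) dy, which multiplied by dx ∧ dz gives (3*x + 2*y) dx ∧ dy ∧ dz
  d(2*w*x + 2*y*z - 2*z^2) includes (∂/∂x)(2*w*x + 2*y*z - 2*z^2) dx = (2*w) dx, which multiplied by dy ∧ dw gives (2*w) dx ∧ dy ∧ dw
  d(2*w*x + 2*y*z - 2*z^2) includes (∂/∂z)(2*w*x + 2*y*z - 2*z^2) dz = (2*y - 4*z) dz, which multiplied by dy ∧ dw gives (-2*y + 4*z) dy ∧ dz ∧ dw
Collecting like 3-forms: d(omega) = (6*x + 3*y) dx ∧ dy ∧ dz + (2*w + 2*x) dx ∧ dy ∧ dw + (-2*y + 4*z) dy ∧ dz ∧ dw.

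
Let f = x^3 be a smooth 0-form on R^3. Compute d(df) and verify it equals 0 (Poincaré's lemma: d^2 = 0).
d(df) = 0

Step 1: df = sum_i (∂f/∂x_i) dx_i = (3*x^2) dx + (0) dy + (0) dz.
Step 2: Apply d again. Using the 1-form formula, the coefficient of dx ∧ dy in d(df) is ∂^2 f/∂x ∂y - ∂^2 f/∂y ∂x = (0) - (0) = 0 (equality of mixed partials for smooth f).
Similarly for dx ∧ dz and dy ∧ dz — all coefficients vanish. So d(df) = 0.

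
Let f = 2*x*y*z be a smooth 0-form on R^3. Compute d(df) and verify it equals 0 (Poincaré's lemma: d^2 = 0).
d(df) = 0

Step 1: df = sum_i (∂f/∂x_i) dx_i = (2*y*z) dx + (2*x*z) dy + (2*x*y) dz.
Step 2: Apply d again. Using the 1-form formula, the coefficient of dx ∧ dy in d(df) is ∂^2 f/∂x ∂y - ∂^2 f/∂y ∂x = (2*z) - (2*z) = 0 (equality of mixed partials for smooth f).
Similarly for dx ∧ dz and dy ∧ dz — all coefficients vanish. So d(df) = 0.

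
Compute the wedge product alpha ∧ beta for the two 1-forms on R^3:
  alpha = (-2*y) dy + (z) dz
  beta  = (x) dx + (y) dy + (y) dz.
alpha ∧ beta = (2*x*y) dx ∧ dy + (-y*(2*y + z)) dy ∧ dz + (-x*z) dx ∧ dz

Distribute the wedge, using dx_i ∧ dx_j = -dx_j ∧ dx_i and dx_i ∧ dx_i = 0. For each pair (i, j) with i < j, the coefficient of dx_i ∧ dx_j in alpha ∧ beta is (alpha_i * beta_j - alpha_j * beta_i). Collecting: alpha ∧ beta = (2*x*y) dx ∧ dy + (-y*(2*y + z)) dy ∧ dz + (-x*z) dx ∧ dz.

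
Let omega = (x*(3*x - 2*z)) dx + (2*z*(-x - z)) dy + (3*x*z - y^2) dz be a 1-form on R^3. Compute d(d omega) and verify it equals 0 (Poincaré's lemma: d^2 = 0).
d(d omega) = 0

Step 1: d omega = sum_{i<j} (∂f_j/∂x_i - ∂f_i/∂x_j) dx_i ∧ dx_j:
  coeff of dx ∧ dy: -2*z
  coeff of dx ∧ dz: 2*x + 3*z
  coeff of dy ∧ dz: 2*x - 2*y + 4*z
Step 2: Apply d again to each 2-form coefficient. The only possible 3-form in R^3 is dx ∧ dy ∧ dz, with coefficient
  ∂(coeff of dy∧dz)/∂x - ∂(coeff of dx∧dz)/∂y + ∂(coeff of dx∧dy)/∂z
  = ∂/∂x (2*x - 2*y + 4*z) - ∂/∂y (2*x + 3*z) + ∂/∂z (-2*z).
Each of these terms simplifies to sums of mixed partials that cancel in pairs. The result is 0 (by equality of mixed partials for smooth functions — Schwarz / Clairaut).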